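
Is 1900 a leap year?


No

Rules: divisible by 4 AND (not by 100 OR by 400)
1900 ÷ 4 = 475 exactly → divisible by 4
1900 ÷ 100 = 19 exactly → divisible by 100
1900 ÷ 400 = 4 remainder 300 → not divisible by 400
Divisible by 100 but not by 400 → not a leap year


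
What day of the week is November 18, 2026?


Wednesday

Zeller's congruence:
q=18, m=11, k=26, j=20
h = (18 + ⌊13×12/5⌋ + 26 + ⌊26/4⌋ + ⌊20/4⌋ - 2×20) mod 7
= (18 + 31 + 26 + 6 + 5 - 40) mod 7
= 46 mod 7 = 4
h=4 → Wednesday


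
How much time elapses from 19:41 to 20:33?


0h 52m

End time in minutes: 20×60 + 33 = 1233
Start time in minutes: 19×60 + 41 = 1181
Difference = 1233 - 1181 = 52 minutes
= 0 hours 52 minutes


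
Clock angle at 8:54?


Hour hand = 8×30 + 54×0.5 = 267.0°
Minute hand = 54×6 = 324°
Difference = |267.0 - 324| = 57.0°

57.0°


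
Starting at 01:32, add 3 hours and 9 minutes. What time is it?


04:41

Start: 92 minutes from midnight
Add: 189 minutes
Total: 281 minutes
Hours: 281 ÷ 60 = 4 remainder 41


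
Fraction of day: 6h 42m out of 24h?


0.2792 (27.92%)

Total minutes: 6×60 + 42 = 402
Day = 24×60 = 1440 minutes
Fraction = 402/1440 ≈ 0.2792
As a percentage: 402/1440 × 100 ≈ 27.92%


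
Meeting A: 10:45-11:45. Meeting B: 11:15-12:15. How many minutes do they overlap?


Meeting A: 645-705 (in minutes from midnight)
Meeting B: 675-735
Overlap start = max(645, 675) = 675
Overlap end = min(705, 735) = 705
Overlap = max(0, 705 - 675) = 30 min

30 minutes


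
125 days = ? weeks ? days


17 weeks 6 days

Weeks: 125 ÷ 7 = 17 remainder 6


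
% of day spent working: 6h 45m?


Time: 405 minutes
Day: 1440 minutes
Percentage = (405/1440) × 100 ≈ 28.1%

28.1%


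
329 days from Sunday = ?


Sunday

Start: Sunday (index 6)
(6 + 329) mod 7
= 335 mod 7
= 6
Index 6 → Sunday


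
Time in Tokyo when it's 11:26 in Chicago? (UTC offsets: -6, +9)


02:26 (next day)

Time difference = UTC+9 - UTC-6 = +15 hours
New hour = (11 + 15) mod 24
= 26 mod 24 = 2
Minutes unchanged → 02:26; 26 ≥ 24 → next day


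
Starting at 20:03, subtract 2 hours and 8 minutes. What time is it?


17:55

Start: 1203 minutes from midnight
Subtract: 128 minutes
Remaining: 1203 - 128 = 1075
Hours: 17, Minutes: 55


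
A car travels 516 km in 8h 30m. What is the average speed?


Distance: 516 km
Time: 8h 30m = 510 min = 510/60 = 17/2 hours
Speed = 516 ÷ (17/2) = 516 × 2 / 17 = 1032/17 ≈ 60.7 km/h

60.7 km/h


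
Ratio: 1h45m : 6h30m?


7:26 (0.27)

Duration 1: 105 minutes
Duration 2: 390 minutes
Ratio = 105:390
GCD = 15
Simplified = 7:26
As a decimal: 7/26 ≈ 0.27


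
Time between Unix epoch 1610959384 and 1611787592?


828208 seconds (230.1 hours / 9.59 days)

Difference = 1611787592 - 1610959384 = 828208 seconds
In hours: 828208 / 3600 ≈ 230.1
In days: 828208 / 86400 ≈ 9.59


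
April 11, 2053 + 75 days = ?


June 25, 2053

Start: April 11, 2053
Add 75 days
April 11 → May 1: 30 - 11 + 1 = 20 days (75 - 20 = 55 left)
May 1 → June 1: 31 - 1 + 1 = 31 days (55 - 31 = 24 left)
June 1 + 24 = June 25, 2053


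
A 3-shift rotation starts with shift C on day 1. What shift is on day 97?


Shift C

Shifts: A, B, C
Start: C (index 2)
Day 97: (2 + 97 - 1) mod 3
= 98 mod 3
= 2
Index 2 → shift C


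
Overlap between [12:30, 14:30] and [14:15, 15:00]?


15 minutes

Meeting A: 750-870 (in minutes from midnight)
Meeting B: 855-900
Overlap start = max(750, 855) = 855
Overlap end = min(870, 900) = 870
Overlap = max(0, 870 - 855) = 15 min


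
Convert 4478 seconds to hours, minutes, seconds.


1h 14m 38s

Hours: 4478 ÷ 3600 = 1 remainder 878
Minutes: 878 ÷ 60 = 14 remainder 38
Seconds: 38


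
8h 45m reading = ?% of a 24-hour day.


36.5%

Time: 525 minutes
Day: 1440 minutes
Percentage = (525/1440) × 100 ≈ 36.5%


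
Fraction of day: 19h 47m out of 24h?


Total minutes: 19×60 + 47 = 1187
Day = 24×60 = 1440 minutes
Fraction = 1187/1440 ≈ 0.8243
As a percentage: 1187/1440 × 100 ≈ 82.43%

0.8243 (82.43%)


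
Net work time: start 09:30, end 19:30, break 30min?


Total time = (19×60+30) - (9×60+30)
= 1170 - 570 = 600 min
Minus break: 600 - 30 = 570 min
= 9h 30m

9h 30m (570 minutes)


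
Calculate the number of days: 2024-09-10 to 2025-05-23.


From September 10, 2024 to May 23, 2025
Rest of September 2024: 30 - 10 = 20
Full months: October 31, November 30, December 31, January 31, February 2025 28, March 31, April 30
Days into May 2025: 23
Total = 20 + 31 + 30 + 31 + 31 + 28 + 31 + 30 + 23 = 255 days

255 days


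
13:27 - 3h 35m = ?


Start: 807 minutes from midnight
Subtract: 215 minutes
Remaining: 807 - 215 = 592
Hours: 9, Minutes: 52

09:52


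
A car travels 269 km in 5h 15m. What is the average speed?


Distance: 269 km
Time: 5h 15m = 315 min = 315/60 = 21/4 hours
Speed = 269 ÷ (21/4) = 269 × 4 / 21 = 1076/21 ≈ 51.2 km/h

51.2 km/h


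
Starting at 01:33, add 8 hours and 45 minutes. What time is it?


Start: 93 minutes from midnight
Add: 525 minutes
Total: 618 minutes
Hours: 618 ÷ 60 = 10 remainder 18

10:18


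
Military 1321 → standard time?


Hour: 13
13 - 12 = 1 → PM

1:21 PM


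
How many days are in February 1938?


Month: February (month 2)
February: 28 or 29 (leap year)
1938 leap year? No

28 days


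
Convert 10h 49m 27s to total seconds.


38967 seconds

Hours: 10 × 3600 = 36000
Minutes: 49 × 60 = 2940
Seconds: 27
Total = 36000 + 2940 + 27 = 38967


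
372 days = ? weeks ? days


Weeks: 372 ÷ 7 = 53 remainder 1

53 weeks 1 days


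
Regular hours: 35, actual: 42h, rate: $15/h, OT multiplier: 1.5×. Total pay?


Regular: 35h × $15 = $525.00
Overtime: 42 - 35 = 7h
OT pay: 7h × $15 × 1.5 = $157.50
Total = $525.00 + $157.50 = $682.50

$682.50


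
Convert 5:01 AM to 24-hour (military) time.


05:01

Input: 5:01 AM
AM hour stays: 5


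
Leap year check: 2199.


No

Rules: divisible by 4 AND (not by 100 OR by 400)
2199 ÷ 4 = 549 remainder 3 → not divisible by 4
Not divisible by 4 → not a leap year


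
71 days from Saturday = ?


Start: Saturday (index 5)
(5 + 71) mod 7
= 76 mod 7
= 6
Index 6 → Sunday

Sunday


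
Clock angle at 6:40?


40.0°

Hour hand = 6×30 + 40×0.5 = 200.0°
Minute hand = 40×6 = 240°
Difference = |200.0 - 240| = 40.0°


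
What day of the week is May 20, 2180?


Zeller's congruence:
q=20, m=5, k=80, j=21
h = (20 + ⌊13×6/5⌋ + 80 + ⌊80/4⌋ + ⌊21/4⌋ - 2×21) mod 7
= (20 + 15 + 80 + 20 + 5 - 42) mod 7
= 98 mod 7 = 0
h=0 → Saturday

Saturday


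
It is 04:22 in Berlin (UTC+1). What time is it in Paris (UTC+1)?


04:22

Time difference = UTC+1 - UTC+1 = +0 hours
New hour = (4 + 0) mod 24
= 4 mod 24 = 4
Minutes unchanged → 04:22


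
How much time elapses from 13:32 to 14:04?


End time in minutes: 14×60 + 4 = 844
Start time in minutes: 13×60 + 32 = 812
Difference = 844 - 812 = 32 minutes
= 0 hours 32 minutes

0h 32m


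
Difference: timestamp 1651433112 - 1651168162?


264950 seconds (73.6 hours / 3.07 days)

Difference = 1651433112 - 1651168162 = 264950 seconds
In hours: 264950 / 3600 ≈ 73.6
In days: 264950 / 86400 ≈ 3.07


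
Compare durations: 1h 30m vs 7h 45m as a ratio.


6:31 (0.19)

Duration 1: 90 minutes
Duration 2: 465 minutes
Ratio = 90:465
GCD = 15
Simplified = 6:31
As a decimal: 6/31 ≈ 0.19


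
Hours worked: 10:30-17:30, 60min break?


6h 0m (360 minutes)

Total time = (17×60+30) - (10×60+30)
= 1050 - 630 = 420 min
Minus break: 420 - 60 = 360 min
= 6h 0m


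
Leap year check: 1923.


No

Rules: divisible by 4 AND (not by 100 OR by 400)
1923 ÷ 4 = 480 remainder 3 → not divisible by 4
Not divisible by 4 → not a leap year


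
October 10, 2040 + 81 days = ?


Start: October 10, 2040
Add 81 days
October 10 → November 1: 31 - 10 + 1 = 22 days (81 - 22 = 59 left)
November 1 → December 1: 30 - 1 + 1 = 30 days (59 - 30 = 29 left)
December 1 + 29 = December 30, 2040

December 30, 2040


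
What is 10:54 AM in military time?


10:54

Input: 10:54 AM
AM hour stays: 10


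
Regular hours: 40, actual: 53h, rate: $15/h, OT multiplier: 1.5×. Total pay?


Regular: 40h × $15 = $600.00
Overtime: 53 - 40 = 13h
OT pay: 13h × $15 × 1.5 = $292.50
Total = $600.00 + $292.50 = $892.50

$892.50


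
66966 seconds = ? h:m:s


18h 36m 6s

Hours: 66966 ÷ 3600 = 18 remainder 2166
Minutes: 2166 ÷ 60 = 36 remainder 6
Seconds: 6


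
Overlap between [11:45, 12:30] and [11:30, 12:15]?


30 minutes

Meeting A: 705-750 (in minutes from midnight)
Meeting B: 690-735
Overlap start = max(705, 690) = 705
Overlap end = min(750, 735) = 735
Overlap = max(0, 735 - 705) = 30 min


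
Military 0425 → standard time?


Hour: 4
4 < 12 → AM

4:25 AM


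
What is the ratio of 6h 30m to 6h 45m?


26:27 (0.96)

Duration 1: 390 minutes
Duration 2: 405 minutes
Ratio = 390:405
GCD = 15
Simplified = 26:27
As a decimal: 26/27 ≈ 0.96


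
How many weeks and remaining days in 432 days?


Weeks: 432 ÷ 7 = 61 remainder 5

61 weeks 5 days


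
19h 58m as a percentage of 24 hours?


Total minutes: 19×60 + 58 = 1198
Day = 24×60 = 1440 minutes
Fraction = 1198/1440 ≈ 0.8319
As a percentage: 1198/1440 × 100 ≈ 83.19%

0.8319 (83.19%)


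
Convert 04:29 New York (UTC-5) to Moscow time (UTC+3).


12:29

Time difference = UTC+3 - UTC-5 = +8 hours
New hour = (4 + 8) mod 24
= 12 mod 24 = 12
Minutes unchanged → 12:29


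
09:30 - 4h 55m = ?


04:35

Start: 570 minutes from midnight
Subtract: 295 minutes
Remaining: 570 - 295 = 275
Hours: 4, Minutes: 35


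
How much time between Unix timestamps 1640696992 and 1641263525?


566533 seconds (157.4 hours / 6.56 days)

Difference = 1641263525 - 1640696992 = 566533 seconds
In hours: 566533 / 3600 ≈ 157.4
In days: 566533 / 86400 ≈ 6.56


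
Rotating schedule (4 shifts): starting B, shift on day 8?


Shifts: A, B, C, D
Start: B (index 1)
Day 8: (1 + 8 - 1) mod 4
= 8 mod 4
= 0
Index 0 → shift A

Shift A


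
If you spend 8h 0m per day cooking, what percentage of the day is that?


Time: 480 minutes
Day: 1440 minutes
Percentage = (480/1440) × 100 ≈ 33.3%

33.3%


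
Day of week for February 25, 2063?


Zeller's congruence:
q=25, m=14, k=62, j=20
h = (25 + ⌊13×15/5⌋ + 62 + ⌊62/4⌋ + ⌊20/4⌋ - 2×20) mod 7
= (25 + 39 + 62 + 15 + 5 - 40) mod 7
= 106 mod 7 = 1
h=1 → Sunday

Sunday


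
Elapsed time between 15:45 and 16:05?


End time in minutes: 16×60 + 5 = 965
Start time in minutes: 15×60 + 45 = 945
Difference = 965 - 945 = 20 minutes
= 0 hours 20 minutes

0h 20m


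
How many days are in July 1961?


31 days

Month: July (month 7)
July has 31 days


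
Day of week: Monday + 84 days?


Start: Monday (index 0)
(0 + 84) mod 7
= 84 mod 7
= 0
Index 0 → Monday

Monday


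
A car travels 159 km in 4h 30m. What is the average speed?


35.3 km/h

Distance: 159 km
Time: 4h 30m = 270 min = 270/60 = 9/2 hours
Speed = 159 ÷ (9/2) = 159 × 2 / 9 = 318/9 ≈ 35.3 km/h


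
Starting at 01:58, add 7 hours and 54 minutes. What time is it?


Start: 118 minutes from midnight
Add: 474 minutes
Total: 592 minutes
Hours: 592 ÷ 60 = 9 remainder 52

09:52


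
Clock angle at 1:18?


Hour hand = 1×30 + 18×0.5 = 39.0°
Minute hand = 18×6 = 108°
Difference = |39.0 - 108| = 69.0°

69.0°


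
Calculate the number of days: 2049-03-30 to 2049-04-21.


22 days

From March 30, 2049 to April 21, 2049
Rest of March 2049: 31 - 30 = 1
Days into April 2049: 21
Total = 1 + 21 = 22 days


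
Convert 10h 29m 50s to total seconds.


37790 seconds

Hours: 10 × 3600 = 36000
Minutes: 29 × 60 = 1740
Seconds: 50
Total = 36000 + 1740 + 50 = 37790


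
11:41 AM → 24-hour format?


11:41

Input: 11:41 AM
AM hour stays: 11


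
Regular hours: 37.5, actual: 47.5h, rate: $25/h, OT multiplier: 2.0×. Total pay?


$1437.50

Regular: 37.5h × $25 = $937.50
Overtime: 47.5 - 37.5 = 10.0h
OT pay: 10.0h × $25 × 2.0 = $500.00
Total = $937.50 + $500.00 = $1437.50


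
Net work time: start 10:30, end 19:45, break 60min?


8h 15m (495 minutes)

Total time = (19×60+45) - (10×60+30)
= 1185 - 630 = 555 min
Minus break: 555 - 60 = 495 min
= 8h 15m


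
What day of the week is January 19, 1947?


Sunday

Zeller's congruence:
q=19, m=13, k=46, j=19
h = (19 + ⌊13×14/5⌋ + 46 + ⌊46/4⌋ + ⌊19/4⌋ - 2×19) mod 7
= (19 + 36 + 46 + 11 + 4 - 38) mod 7
= 78 mod 7 = 1
h=1 → Sunday


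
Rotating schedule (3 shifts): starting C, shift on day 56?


Shifts: A, B, C
Start: C (index 2)
Day 56: (2 + 56 - 1) mod 3
= 57 mod 3
= 0
Index 0 → shift A

Shift A


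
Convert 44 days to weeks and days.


Weeks: 44 ÷ 7 = 6 remainder 2

6 weeks 2 days


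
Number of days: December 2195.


31 days

Month: December (month 12)
December has 31 days


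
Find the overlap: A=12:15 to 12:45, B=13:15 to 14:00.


Meeting A: 735-765 (in minutes from midnight)
Meeting B: 795-840
Overlap start = max(735, 795) = 795
Overlap end = min(765, 840) = 765
Overlap = max(0, 765 - 795) = 0 min

0 minutes


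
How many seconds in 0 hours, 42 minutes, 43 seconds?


2563 seconds

Hours: 0 × 3600 = 0
Minutes: 42 × 60 = 2520
Seconds: 43
Total = 0 + 2520 + 43 = 2563


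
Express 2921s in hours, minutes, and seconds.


Hours: 2921 ÷ 3600 = 0 remainder 2921
Minutes: 2921 ÷ 60 = 48 remainder 41
Seconds: 41

0h 48m 41s


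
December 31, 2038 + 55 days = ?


Start: December 31, 2038
Add 55 days
December 31 → January 1: 31 - 31 + 1 = 1 days (55 - 1 = 54 left)
January 1 → February 1: 31 - 1 + 1 = 31 days (54 - 31 = 23 left)
February 1 + 23 = February 24, 2039

February 24, 2039


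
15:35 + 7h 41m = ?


Start: 935 minutes from midnight
Add: 461 minutes
Total: 1396 minutes
Hours: 1396 ÷ 60 = 23 remainder 16

23:16


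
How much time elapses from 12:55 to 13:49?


0h 54m

End time in minutes: 13×60 + 49 = 829
Start time in minutes: 12×60 + 55 = 775
Difference = 829 - 775 = 54 minutes
= 0 hours 54 minutes


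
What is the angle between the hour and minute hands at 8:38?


Hour hand = 8×30 + 38×0.5 = 259.0°
Minute hand = 38×6 = 228°
Difference = |259.0 - 228| = 31.0°

31.0°


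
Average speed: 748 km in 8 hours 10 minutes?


Distance: 748 km
Time: 8h 10m = 490 min = 490/60 = 49/6 hours
Speed = 748 ÷ (49/6) = 748 × 6 / 49 = 4488/49 ≈ 91.6 km/h

91.6 km/h


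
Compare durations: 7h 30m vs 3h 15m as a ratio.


30:13 (2.31)

Duration 1: 450 minutes
Duration 2: 195 minutes
Ratio = 450:195
GCD = 15
Simplified = 30:13
As a decimal: 30/13 ≈ 2.31


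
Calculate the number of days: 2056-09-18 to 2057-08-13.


329 days

From September 18, 2056 to August 13, 2057
Rest of September 2056: 30 - 18 = 12
Full months: October 31, November 30, December 31, January 31, February 2057 28, March 31, April 30, May 31, June 30, July 31
Days into August 2057: 13
Total = 12 + 31 + 30 + 31 + 31 + 28 + 31 + 30 + 31 + 30 + 31 + 13 = 329 days


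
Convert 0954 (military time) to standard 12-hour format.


9:54 AM

Hour: 9
9 < 12 → AM


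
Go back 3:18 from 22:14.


Start: 1334 minutes from midnight
Subtract: 198 minutes
Remaining: 1334 - 198 = 1136
Hours: 18, Minutes: 56

18:56


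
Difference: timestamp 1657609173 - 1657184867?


Difference = 1657609173 - 1657184867 = 424306 seconds
In hours: 424306 / 3600 ≈ 117.9
In days: 424306 / 86400 ≈ 4.91

424306 seconds (117.9 hours / 4.91 days)


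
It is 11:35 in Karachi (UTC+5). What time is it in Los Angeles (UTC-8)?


22:35 (previous day)

Time difference = UTC-8 - UTC+5 = -13 hours
New hour = (11 -13) mod 24
= -2 mod 24 = 22
Minutes unchanged → 22:35; -2 < 0 → previous day


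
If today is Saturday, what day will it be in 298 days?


Start: Saturday (index 5)
(5 + 298) mod 7
= 303 mod 7
= 2
Index 2 → Wednesday

Wednesday


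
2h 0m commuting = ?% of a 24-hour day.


Time: 120 minutes
Day: 1440 minutes
Percentage = (120/1440) × 100 ≈ 8.3%

8.3%


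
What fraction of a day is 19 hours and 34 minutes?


0.8153 (81.53%)

Total minutes: 19×60 + 34 = 1174
Day = 24×60 = 1440 minutes
Fraction = 1174/1440 ≈ 0.8153
As a percentage: 1174/1440 × 100 ≈ 81.53%


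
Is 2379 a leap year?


Rules: divisible by 4 AND (not by 100 OR by 400)
2379 ÷ 4 = 594 remainder 3 → not divisible by 4
Not divisible by 4 → not a leap year

No


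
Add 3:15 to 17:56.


21:11

Start: 1076 minutes from midnight
Add: 195 minutes
Total: 1271 minutes
Hours: 1271 ÷ 60 = 21 remainder 11


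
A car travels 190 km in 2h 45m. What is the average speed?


69.1 km/h

Distance: 190 km
Time: 2h 45m = 165 min = 165/60 = 11/4 hours
Speed = 190 ÷ (11/4) = 190 × 4 / 11 = 760/11 ≈ 69.1 km/h


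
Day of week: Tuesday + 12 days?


Sunday

Start: Tuesday (index 1)
(1 + 12) mod 7
= 13 mod 7
= 6
Index 6 → Sunday


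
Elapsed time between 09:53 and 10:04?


0h 11m

End time in minutes: 10×60 + 4 = 604
Start time in minutes: 9×60 + 53 = 593
Difference = 604 - 593 = 11 minutes
= 0 hours 11 minutes


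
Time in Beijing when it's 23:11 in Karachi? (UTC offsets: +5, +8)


02:11 (next day)

Time difference = UTC+8 - UTC+5 = +3 hours
New hour = (23 + 3) mod 24
= 26 mod 24 = 2
Minutes unchanged → 02:11; 26 ≥ 24 → next day


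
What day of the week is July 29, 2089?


Friday

Zeller's congruence:
q=29, m=7, k=89, j=20
h = (29 + ⌊13×8/5⌋ + 89 + ⌊89/4⌋ + ⌊20/4⌋ - 2×20) mod 7
= (29 + 20 + 89 + 22 + 5 - 40) mod 7
= 125 mod 7 = 6
h=6 → Friday


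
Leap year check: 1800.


No

Rules: divisible by 4 AND (not by 100 OR by 400)
1800 ÷ 4 = 450 exactly → divisible by 4
1800 ÷ 100 = 18 exactly → divisible by 100
1800 ÷ 400 = 4 remainder 200 → not divisible by 400
Divisible by 100 but not by 400 → not a leap year


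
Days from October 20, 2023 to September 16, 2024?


332 days

From October 20, 2023 to September 16, 2024
Rest of October 2023: 31 - 20 = 11
Full months: November 30, December 31, January 31, February 2024 29, March 31, April 30, May 31, June 30, July 31, August 31
Days into September 2024: 16
Total = 11 + 30 + 31 + 31 + 29 + 31 + 30 + 31 + 30 + 31 + 31 + 16 = 332 days


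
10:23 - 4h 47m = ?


Start: 623 minutes from midnight
Subtract: 287 minutes
Remaining: 623 - 287 = 336
Hours: 5, Minutes: 36

05:36


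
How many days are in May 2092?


Month: May (month 5)
May has 31 days

31 days


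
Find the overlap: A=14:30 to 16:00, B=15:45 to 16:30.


Meeting A: 870-960 (in minutes from midnight)
Meeting B: 945-990
Overlap start = max(870, 945) = 945
Overlap end = min(960, 990) = 960
Overlap = max(0, 960 - 945) = 15 min

15 minutes


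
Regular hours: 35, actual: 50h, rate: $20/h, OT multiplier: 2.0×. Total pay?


$1300.00

Regular: 35h × $20 = $700.00
Overtime: 50 - 35 = 15h
OT pay: 15h × $20 × 2.0 = $600.00
Total = $700.00 + $600.00 = $1300.00


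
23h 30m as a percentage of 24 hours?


0.9792 (97.92%)

Total minutes: 23×60 + 30 = 1410
Day = 24×60 = 1440 minutes
Fraction = 1410/1440 ≈ 0.9792
As a percentage: 1410/1440 × 100 ≈ 97.92%


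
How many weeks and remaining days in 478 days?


Weeks: 478 ÷ 7 = 68 remainder 2

68 weeks 2 days


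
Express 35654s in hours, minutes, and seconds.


9h 54m 14s

Hours: 35654 ÷ 3600 = 9 remainder 3254
Minutes: 3254 ÷ 60 = 54 remainder 14
Seconds: 14


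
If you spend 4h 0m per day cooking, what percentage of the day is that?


Time: 240 minutes
Day: 1440 minutes
Percentage = (240/1440) × 100 ≈ 16.7%

16.7%


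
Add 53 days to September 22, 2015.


Start: September 22, 2015
Add 53 days
September 22 → October 1: 30 - 22 + 1 = 9 days (53 - 9 = 44 left)
October 1 → November 1: 31 - 1 + 1 = 31 days (44 - 31 = 13 left)
November 1 + 13 = November 14, 2015

November 14, 2015


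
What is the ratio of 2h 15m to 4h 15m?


Duration 1: 135 minutes
Duration 2: 255 minutes
Ratio = 135:255
GCD = 15
Simplified = 9:17
As a decimal: 9/17 ≈ 0.53

9:17 (0.53)


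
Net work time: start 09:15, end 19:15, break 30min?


Total time = (19×60+15) - (9×60+15)
= 1155 - 555 = 600 min
Minus break: 600 - 30 = 570 min
= 9h 30m

9h 30m (570 minutes)


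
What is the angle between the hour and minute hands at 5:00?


150.0°

Hour hand = 5×30 + 0×0.5 = 150.0°
Minute hand = 0×6 = 0°
Difference = |150.0 - 0| = 150.0°


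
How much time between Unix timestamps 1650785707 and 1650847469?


Difference = 1650847469 - 1650785707 = 61762 seconds
In hours: 61762 / 3600 ≈ 17.2
In days: 61762 / 86400 ≈ 0.71

61762 seconds (17.2 hours / 0.71 days)


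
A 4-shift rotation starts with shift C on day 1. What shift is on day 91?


Shifts: A, B, C, D
Start: C (index 2)
Day 91: (2 + 91 - 1) mod 4
= 92 mod 4
= 0
Index 0 → shift A

Shift A


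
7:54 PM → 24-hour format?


19:54

Input: 7:54 PM
PM: 7 + 12 = 19


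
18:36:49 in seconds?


Hours: 18 × 3600 = 64800
Minutes: 36 × 60 = 2160
Seconds: 49
Total = 64800 + 2160 + 49 = 67009

67009 seconds


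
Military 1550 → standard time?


Hour: 15
15 - 12 = 3 → PM

3:50 PM


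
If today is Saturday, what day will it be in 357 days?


Saturday

Start: Saturday (index 5)
(5 + 357) mod 7
= 362 mod 7
= 5
Index 5 → Saturday


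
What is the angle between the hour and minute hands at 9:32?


Hour hand = 9×30 + 32×0.5 = 286.0°
Minute hand = 32×6 = 192°
Difference = |286.0 - 192| = 94.0°

94.0°


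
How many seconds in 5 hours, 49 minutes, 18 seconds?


20958 seconds

Hours: 5 × 3600 = 18000
Minutes: 49 × 60 = 2940
Seconds: 18
Total = 18000 + 2940 + 18 = 20958


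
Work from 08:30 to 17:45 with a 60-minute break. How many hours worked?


8h 15m (495 minutes)

Total time = (17×60+45) - (8×60+30)
= 1065 - 510 = 555 min
Minus break: 555 - 60 = 495 min
= 8h 15m


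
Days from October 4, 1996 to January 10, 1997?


98 days

From October 4, 1996 to January 10, 1997
Rest of October 1996: 31 - 4 = 27
Full months: November 30, December 31
Days into January 1997: 10
Total = 27 + 30 + 31 + 10 = 98 days


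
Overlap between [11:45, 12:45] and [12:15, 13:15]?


Meeting A: 705-765 (in minutes from midnight)
Meeting B: 735-795
Overlap start = max(705, 735) = 735
Overlap end = min(765, 795) = 765
Overlap = max(0, 765 - 735) = 30 min

30 minutes


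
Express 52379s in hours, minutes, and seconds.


14h 32m 59s

Hours: 52379 ÷ 3600 = 14 remainder 1979
Minutes: 1979 ÷ 60 = 32 remainder 59
Seconds: 59


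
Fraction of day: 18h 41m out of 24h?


0.7785 (77.85%)

Total minutes: 18×60 + 41 = 1121
Day = 24×60 = 1440 minutes
Fraction = 1121/1440 ≈ 0.7785
As a percentage: 1121/1440 × 100 ≈ 77.85%


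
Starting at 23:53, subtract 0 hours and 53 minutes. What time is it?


Start: 1433 minutes from midnight
Subtract: 53 minutes
Remaining: 1433 - 53 = 1380
Hours: 23, Minutes: 0

23:00


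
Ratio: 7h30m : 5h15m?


10:7 (1.43)

Duration 1: 450 minutes
Duration 2: 315 minutes
Ratio = 450:315
GCD = 45
Simplified = 10:7
As a decimal: 10/7 ≈ 1.43


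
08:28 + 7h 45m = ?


Start: 508 minutes from midnight
Add: 465 minutes
Total: 973 minutes
Hours: 973 ÷ 60 = 16 remainder 13

16:13


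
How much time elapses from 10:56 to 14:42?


3h 46m

End time in minutes: 14×60 + 42 = 882
Start time in minutes: 10×60 + 56 = 656
Difference = 882 - 656 = 226 minutes
= 3 hours 46 minutes


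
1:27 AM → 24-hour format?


01:27

Input: 1:27 AM
AM hour stays: 1


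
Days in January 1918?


Month: January (month 1)
January has 31 days

31 days


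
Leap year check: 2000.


Yes

Rules: divisible by 4 AND (not by 100 OR by 400)
2000 ÷ 4 = 500 exactly → divisible by 4
2000 ÷ 100 = 20 exactly → divisible by 100
2000 ÷ 400 = 5 exactly → divisible by 400
Divisible by 400 → leap year


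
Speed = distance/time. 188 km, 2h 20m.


80.6 km/h

Distance: 188 km
Time: 2h 20m = 140 min = 140/60 = 7/3 hours
Speed = 188 ÷ (7/3) = 188 × 3 / 7 = 564/7 ≈ 80.6 km/h


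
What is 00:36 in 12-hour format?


Hour: 0
0 → 12 AM (midnight)

12:36 AM


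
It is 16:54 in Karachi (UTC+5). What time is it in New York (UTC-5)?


Time difference = UTC-5 - UTC+5 = -10 hours
New hour = (16 -10) mod 24
= 6 mod 24 = 6
Minutes unchanged → 06:54

06:54


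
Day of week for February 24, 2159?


Saturday

Zeller's congruence:
q=24, m=14, k=58, j=21
h = (24 + ⌊13×15/5⌋ + 58 + ⌊58/4⌋ + ⌊21/4⌋ - 2×21) mod 7
= (24 + 39 + 58 + 14 + 5 - 42) mod 7
= 98 mod 7 = 0
h=0 → Saturday


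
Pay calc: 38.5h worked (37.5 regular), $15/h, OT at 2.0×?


Regular: 37.5h × $15 = $562.50
Overtime: 38.5 - 37.5 = 1.0h
OT pay: 1.0h × $15 × 2.0 = $30.00
Total = $562.50 + $30.00 = $592.50

$592.50


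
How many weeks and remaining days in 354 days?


50 weeks 4 days

Weeks: 354 ÷ 7 = 50 remainder 4


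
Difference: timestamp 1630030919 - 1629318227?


Difference = 1630030919 - 1629318227 = 712692 seconds
In hours: 712692 / 3600 ≈ 198.0
In days: 712692 / 86400 ≈ 8.25

712692 seconds (198.0 hours / 8.25 days)


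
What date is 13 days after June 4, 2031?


June 17, 2031

Start: June 4, 2031
Add 13 days
June 4 + 13 = June 17, 2031


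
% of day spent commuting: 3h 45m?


Time: 225 minutes
Day: 1440 minutes
Percentage = (225/1440) × 100 ≈ 15.6%

15.6%


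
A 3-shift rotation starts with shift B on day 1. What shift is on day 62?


Shift C

Shifts: A, B, C
Start: B (index 1)
Day 62: (1 + 62 - 1) mod 3
= 62 mod 3
= 2
Index 2 → shift C


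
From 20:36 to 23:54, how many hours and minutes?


End time in minutes: 23×60 + 54 = 1434
Start time in minutes: 20×60 + 36 = 1236
Difference = 1434 - 1236 = 198 minutes
= 3 hours 18 minutes

3h 18m


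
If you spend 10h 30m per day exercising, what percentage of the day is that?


43.8%

Time: 630 minutes
Day: 1440 minutes
Percentage = (630/1440) × 100 ≈ 43.8%


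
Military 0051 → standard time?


Hour: 0
0 → 12 AM (midnight)

12:51 AM


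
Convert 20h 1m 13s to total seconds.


72073 seconds

Hours: 20 × 3600 = 72000
Minutes: 1 × 60 = 60
Seconds: 13
Total = 72000 + 60 + 13 = 72073


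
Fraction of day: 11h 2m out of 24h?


0.4597 (45.97%)

Total minutes: 11×60 + 2 = 662
Day = 24×60 = 1440 minutes
Fraction = 662/1440 ≈ 0.4597
As a percentage: 662/1440 × 100 ≈ 45.97%


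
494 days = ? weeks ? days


Weeks: 494 ÷ 7 = 70 remainder 4

70 weeks 4 days


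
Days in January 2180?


31 days

Month: January (month 1)
January has 31 days


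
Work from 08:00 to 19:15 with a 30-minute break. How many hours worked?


10h 45m (645 minutes)

Total time = (19×60+15) - (8×60+0)
= 1155 - 480 = 675 min
Minus break: 675 - 30 = 645 min
= 10h 45m


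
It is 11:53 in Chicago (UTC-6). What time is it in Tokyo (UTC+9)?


02:53 (next day)

Time difference = UTC+9 - UTC-6 = +15 hours
New hour = (11 + 15) mod 24
= 26 mod 24 = 2
Minutes unchanged → 02:53; 26 ≥ 24 → next day


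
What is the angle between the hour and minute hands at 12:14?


Hour hand (12 ≡ 0 on the dial): 0×30 + 14×0.5 = 7.0°
Minute hand = 14×6 = 84°
Difference = |7.0 - 84| = 77.0°

77.0°


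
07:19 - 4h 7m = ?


Start: 439 minutes from midnight
Subtract: 247 minutes
Remaining: 439 - 247 = 192
Hours: 3, Minutes: 12

03:12


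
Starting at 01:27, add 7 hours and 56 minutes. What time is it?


Start: 87 minutes from midnight
Add: 476 minutes
Total: 563 minutes
Hours: 563 ÷ 60 = 9 remainder 23

09:23


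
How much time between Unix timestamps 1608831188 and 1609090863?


259675 seconds (72.1 hours / 3.01 days)

Difference = 1609090863 - 1608831188 = 259675 seconds
In hours: 259675 / 3600 ≈ 72.1
In days: 259675 / 86400 ≈ 3.01


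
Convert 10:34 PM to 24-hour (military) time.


Input: 10:34 PM
PM: 10 + 12 = 22

22:34


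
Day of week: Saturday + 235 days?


Wednesday

Start: Saturday (index 5)
(5 + 235) mod 7
= 240 mod 7
= 2
Index 2 → Wednesday


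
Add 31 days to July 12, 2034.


August 12, 2034

Start: July 12, 2034
Add 31 days
July 12 → August 1: 31 - 12 + 1 = 20 days (31 - 20 = 11 left)
August 1 + 11 = August 12, 2034


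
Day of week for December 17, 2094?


Zeller's congruence:
q=17, m=12, k=94, j=20
h = (17 + ⌊13×13/5⌋ + 94 + ⌊94/4⌋ + ⌊20/4⌋ - 2×20) mod 7
= (17 + 33 + 94 + 23 + 5 - 40) mod 7
= 132 mod 7 = 6
h=6 → Friday

Friday


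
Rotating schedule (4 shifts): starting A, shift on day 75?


Shifts: A, B, C, D
Start: A (index 0)
Day 75: (0 + 75 - 1) mod 4
= 74 mod 4
= 2
Index 2 → shift C

Shift C


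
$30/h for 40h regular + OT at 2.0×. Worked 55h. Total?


Regular: 40h × $30 = $1200.00
Overtime: 55 - 40 = 15h
OT pay: 15h × $30 × 2.0 = $900.00
Total = $1200.00 + $900.00 = $2100.00

$2100.00


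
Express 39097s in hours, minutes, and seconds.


Hours: 39097 ÷ 3600 = 10 remainder 3097
Minutes: 3097 ÷ 60 = 51 remainder 37
Seconds: 37

10h 51m 37s


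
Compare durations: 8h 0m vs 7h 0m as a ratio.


8:7 (1.14)

Duration 1: 480 minutes
Duration 2: 420 minutes
Ratio = 480:420
GCD = 60
Simplified = 8:7
As a decimal: 8/7 ≈ 1.14


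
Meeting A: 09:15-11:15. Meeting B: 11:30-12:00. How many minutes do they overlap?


0 minutes

Meeting A: 555-675 (in minutes from midnight)
Meeting B: 690-720
Overlap start = max(555, 690) = 690
Overlap end = min(675, 720) = 675
Overlap = max(0, 675 - 690) = 0 min


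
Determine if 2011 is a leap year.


Rules: divisible by 4 AND (not by 100 OR by 400)
2011 ÷ 4 = 502 remainder 3 → not divisible by 4
Not divisible by 4 → not a leap year

No


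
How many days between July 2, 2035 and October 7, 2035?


From July 2, 2035 to October 7, 2035
Rest of July 2035: 31 - 2 = 29
Full months: August 31, September 30
Days into October 2035: 7
Total = 29 + 31 + 30 + 7 = 97 days

97 days


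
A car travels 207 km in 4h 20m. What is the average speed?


Distance: 207 km
Time: 4h 20m = 260 min = 260/60 = 13/3 hours
Speed = 207 ÷ (13/3) = 207 × 3 / 13 = 621/13 ≈ 47.8 km/h

47.8 km/h


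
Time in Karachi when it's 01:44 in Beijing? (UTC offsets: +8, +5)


Time difference = UTC+5 - UTC+8 = -3 hours
New hour = (1 -3) mod 24
= -2 mod 24 = 22
Minutes unchanged → 22:44; -2 < 0 → previous day

22:44 (previous day)


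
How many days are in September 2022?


Month: September (month 9)
September has 30 days

30 days


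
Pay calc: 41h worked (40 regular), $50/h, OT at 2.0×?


Regular: 40h × $50 = $2000.00
Overtime: 41 - 40 = 1h
OT pay: 1h × $50 × 2.0 = $100.00
Total = $2000.00 + $100.00 = $2100.00

$2100.00


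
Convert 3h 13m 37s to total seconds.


11617 seconds

Hours: 3 × 3600 = 10800
Minutes: 13 × 60 = 780
Seconds: 37
Total = 10800 + 780 + 37 = 11617


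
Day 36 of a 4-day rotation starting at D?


Shift C

Shifts: A, B, C, D
Start: D (index 3)
Day 36: (3 + 36 - 1) mod 4
= 38 mod 4
= 2
Index 2 → shift C


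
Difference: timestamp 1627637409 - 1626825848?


Difference = 1627637409 - 1626825848 = 811561 seconds
In hours: 811561 / 3600 ≈ 225.4
In days: 811561 / 86400 ≈ 9.39

811561 seconds (225.4 hours / 9.39 days)


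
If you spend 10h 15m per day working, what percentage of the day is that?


Time: 615 minutes
Day: 1440 minutes
Percentage = (615/1440) × 100 ≈ 42.7%

42.7%


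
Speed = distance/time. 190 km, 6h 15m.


30.4 km/h

Distance: 190 km
Time: 6h 15m = 375 min = 375/60 = 25/4 hours
Speed = 190 ÷ (25/4) = 190 × 4 / 25 = 760/25 = 30.4 km/h


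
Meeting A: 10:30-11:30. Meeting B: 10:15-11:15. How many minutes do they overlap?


45 minutes

Meeting A: 630-690 (in minutes from midnight)
Meeting B: 615-675
Overlap start = max(630, 615) = 630
Overlap end = min(690, 675) = 675
Overlap = max(0, 675 - 630) = 45 min


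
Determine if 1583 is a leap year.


No

Rules: divisible by 4 AND (not by 100 OR by 400)
1583 ÷ 4 = 395 remainder 3 → not divisible by 4
Not divisible by 4 → not a leap year


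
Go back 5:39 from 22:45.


Start: 1365 minutes from midnight
Subtract: 339 minutes
Remaining: 1365 - 339 = 1026
Hours: 17, Minutes: 6

17:06


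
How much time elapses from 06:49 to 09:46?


2h 57m

End time in minutes: 9×60 + 46 = 586
Start time in minutes: 6×60 + 49 = 409
Difference = 586 - 409 = 177 minutes
= 2 hours 57 minutes


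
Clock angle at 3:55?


147.5°

Hour hand = 3×30 + 55×0.5 = 117.5°
Minute hand = 55×6 = 330°
Difference = |117.5 - 330| = 212.5°
Since > 180°: 360 - 212.5 = 147.5°


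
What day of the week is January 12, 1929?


Zeller's congruence:
q=12, m=13, k=28, j=19
h = (12 + ⌊13×14/5⌋ + 28 + ⌊28/4⌋ + ⌊19/4⌋ - 2×19) mod 7
= (12 + 36 + 28 + 7 + 4 - 38) mod 7
= 49 mod 7 = 0
h=0 → Saturday

Saturday


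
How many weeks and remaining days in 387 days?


55 weeks 2 days

Weeks: 387 ÷ 7 = 55 remainder 2


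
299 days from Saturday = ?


Start: Saturday (index 5)
(5 + 299) mod 7
= 304 mod 7
= 3
Index 3 → Thursday

Thursday


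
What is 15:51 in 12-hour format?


Hour: 15
15 - 12 = 3 → PM

3:51 PM


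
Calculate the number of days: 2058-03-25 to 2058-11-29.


From March 25, 2058 to November 29, 2058
Rest of March 2058: 31 - 25 = 6
Full months: April 30, May 31, June 30, July 31, August 31, September 30, October 31
Days into November 2058: 29
Total = 6 + 30 + 31 + 30 + 31 + 31 + 30 + 31 + 29 = 249 days

249 days


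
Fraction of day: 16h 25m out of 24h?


Total minutes: 16×60 + 25 = 985
Day = 24×60 = 1440 minutes
Fraction = 985/1440 ≈ 0.6840
As a percentage: 985/1440 × 100 ≈ 68.40%

0.6840 (68.40%)


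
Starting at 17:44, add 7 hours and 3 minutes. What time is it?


00:47 (next day)

Start: 1064 minutes from midnight
Add: 423 minutes
Total: 1487 minutes
Hours: 1487 ÷ 60 = 24 remainder 47
24 ≥ 24 → 24 - 24 = 0 (next day)


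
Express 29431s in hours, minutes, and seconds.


Hours: 29431 ÷ 3600 = 8 remainder 631
Minutes: 631 ÷ 60 = 10 remainder 31
Seconds: 31

8h 10m 31s


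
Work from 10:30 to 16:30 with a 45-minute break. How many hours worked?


5h 15m (315 minutes)

Total time = (16×60+30) - (10×60+30)
= 990 - 630 = 360 min
Minus break: 360 - 45 = 315 min
= 5h 15m


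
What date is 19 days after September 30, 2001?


Start: September 30, 2001
Add 19 days
September 30 → October 1: 30 - 30 + 1 = 1 days (19 - 1 = 18 left)
October 1 + 18 = October 19, 2001

October 19, 2001


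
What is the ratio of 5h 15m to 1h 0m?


21:4 (5.25)

Duration 1: 315 minutes
Duration 2: 60 minutes
Ratio = 315:60
GCD = 15
Simplified = 21:4
As a decimal: 21/4 = 5.25


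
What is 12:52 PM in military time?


Input: 12:52 PM
12 PM → 12 (noon)

12:52


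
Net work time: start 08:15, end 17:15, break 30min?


Total time = (17×60+15) - (8×60+15)
= 1035 - 495 = 540 min
Minus break: 540 - 30 = 510 min
= 8h 30m

8h 30m (510 minutes)


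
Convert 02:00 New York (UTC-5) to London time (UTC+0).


07:00

Time difference = UTC+0 - UTC-5 = +5 hours
New hour = (2 + 5) mod 24
= 7 mod 24 = 7
Minutes unchanged → 07:00


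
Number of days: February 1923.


Month: February (month 2)
February: 28 or 29 (leap year)
1923 leap year? No

28 days


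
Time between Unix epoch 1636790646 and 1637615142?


824496 seconds (229.0 hours / 9.54 days)

Difference = 1637615142 - 1636790646 = 824496 seconds
In hours: 824496 / 3600 ≈ 229.0
In days: 824496 / 86400 ≈ 9.54


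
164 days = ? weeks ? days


Weeks: 164 ÷ 7 = 23 remainder 3

23 weeks 3 days


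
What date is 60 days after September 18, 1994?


Start: September 18, 1994
Add 60 days
September 18 → October 1: 30 - 18 + 1 = 13 days (60 - 13 = 47 left)
October 1 → November 1: 31 - 1 + 1 = 31 days (47 - 31 = 16 left)
November 1 + 16 = November 17, 1994

November 17, 1994


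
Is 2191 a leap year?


No

Rules: divisible by 4 AND (not by 100 OR by 400)
2191 ÷ 4 = 547 remainder 3 → not divisible by 4
Not divisible by 4 → not a leap year


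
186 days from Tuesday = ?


Saturday

Start: Tuesday (index 1)
(1 + 186) mod 7
= 187 mod 7
= 5
Index 5 → Saturday


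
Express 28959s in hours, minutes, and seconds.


8h 2m 39s

Hours: 28959 ÷ 3600 = 8 remainder 159
Minutes: 159 ÷ 60 = 2 remainder 39
Seconds: 39


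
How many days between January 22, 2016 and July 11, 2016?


From January 22, 2016 to July 11, 2016
Rest of January 2016: 31 - 22 = 9
Full months: February 2016 29, March 31, April 30, May 31, June 30
Days into July 2016: 11
Total = 9 + 29 + 31 + 30 + 31 + 30 + 11 = 171 days

171 days


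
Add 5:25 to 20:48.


Start: 1248 minutes from midnight
Add: 325 minutes
Total: 1573 minutes
Hours: 1573 ÷ 60 = 26 remainder 13
26 ≥ 24 → 26 - 24 = 2 (next day)

02:13 (next day)


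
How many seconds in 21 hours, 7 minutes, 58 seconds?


Hours: 21 × 3600 = 75600
Minutes: 7 × 60 = 420
Seconds: 58
Total = 75600 + 420 + 58 = 76078

76078 seconds


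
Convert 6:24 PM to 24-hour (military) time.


Input: 6:24 PM
PM: 6 + 12 = 18

18:24


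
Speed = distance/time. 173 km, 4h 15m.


Distance: 173 km
Time: 4h 15m = 255 min = 255/60 = 17/4 hours
Speed = 173 ÷ (17/4) = 173 × 4 / 17 = 692/17 ≈ 40.7 km/h

40.7 km/h


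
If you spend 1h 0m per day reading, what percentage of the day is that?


4.2%

Time: 60 minutes
Day: 1440 minutes
Percentage = (60/1440) × 100 ≈ 4.2%


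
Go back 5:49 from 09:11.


03:22

Start: 551 minutes from midnight
Subtract: 349 minutes
Remaining: 551 - 349 = 202
Hours: 3, Minutes: 22


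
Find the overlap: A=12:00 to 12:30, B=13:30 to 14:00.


0 minutes

Meeting A: 720-750 (in minutes from midnight)
Meeting B: 810-840
Overlap start = max(720, 810) = 810
Overlap end = min(750, 840) = 750
Overlap = max(0, 750 - 810) = 0 min


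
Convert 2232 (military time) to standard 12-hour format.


10:32 PM

Hour: 22
22 - 12 = 10 → PM


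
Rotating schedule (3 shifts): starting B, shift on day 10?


Shifts: A, B, C
Start: B (index 1)
Day 10: (1 + 10 - 1) mod 3
= 10 mod 3
= 1
Index 1 → shift B

Shift B


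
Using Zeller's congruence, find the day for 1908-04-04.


Saturday

Zeller's congruence:
q=4, m=4, k=8, j=19
h = (4 + ⌊13×5/5⌋ + 8 + ⌊8/4⌋ + ⌊19/4⌋ - 2×19) mod 7
= (4 + 13 + 8 + 2 + 4 - 38) mod 7
= -7 mod 7 = 0
h=0 → Saturday


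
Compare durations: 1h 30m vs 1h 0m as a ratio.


3:2 (1.50)

Duration 1: 90 minutes
Duration 2: 60 minutes
Ratio = 90:60
GCD = 30
Simplified = 3:2
As a decimal: 3/2 = 1.50


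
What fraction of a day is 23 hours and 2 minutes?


0.9597 (95.97%)

Total minutes: 23×60 + 2 = 1382
Day = 24×60 = 1440 minutes
Fraction = 1382/1440 ≈ 0.9597
As a percentage: 1382/1440 × 100 ≈ 95.97%


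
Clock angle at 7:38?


1.0°

Hour hand = 7×30 + 38×0.5 = 229.0°
Minute hand = 38×6 = 228°
Difference = |229.0 - 228| = 1.0°


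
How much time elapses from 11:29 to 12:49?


End time in minutes: 12×60 + 49 = 769
Start time in minutes: 11×60 + 29 = 689
Difference = 769 - 689 = 80 minutes
= 1 hours 20 minutes

1h 20m


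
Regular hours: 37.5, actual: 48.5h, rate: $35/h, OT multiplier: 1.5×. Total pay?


Regular: 37.5h × $35 = $1312.50
Overtime: 48.5 - 37.5 = 11.0h
OT pay: 11.0h × $35 × 1.5 = $577.50
Total = $1312.50 + $577.50 = $1890.00

$1890.00
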